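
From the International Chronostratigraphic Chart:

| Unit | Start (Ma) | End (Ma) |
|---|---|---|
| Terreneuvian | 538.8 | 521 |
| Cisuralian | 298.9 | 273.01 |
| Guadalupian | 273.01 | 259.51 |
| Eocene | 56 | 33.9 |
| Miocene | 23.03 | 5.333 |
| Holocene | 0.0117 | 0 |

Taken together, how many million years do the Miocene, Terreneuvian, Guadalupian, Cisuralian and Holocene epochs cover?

Each duration: Miocene = 17.697; Terreneuvian = 17.8; Guadalupian = 13.5; Cisuralian = 25.89; Holocene = 0.0117.
Sum: 17.697 + 17.8 + 13.5 + 25.89 + 0.0117 = 74.8987 Myr.

74.8987 million years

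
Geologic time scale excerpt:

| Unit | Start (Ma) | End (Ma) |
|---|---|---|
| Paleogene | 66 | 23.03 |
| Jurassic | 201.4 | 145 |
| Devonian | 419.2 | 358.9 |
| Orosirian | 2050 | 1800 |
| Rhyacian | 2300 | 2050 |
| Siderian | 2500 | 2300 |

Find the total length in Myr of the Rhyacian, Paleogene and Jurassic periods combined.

349.37 million years

Each duration: Rhyacian = 250; Paleogene = 42.97; Jurassic = 56.4.
Sum: 250 + 42.97 + 56.4 = 349.37 Myr.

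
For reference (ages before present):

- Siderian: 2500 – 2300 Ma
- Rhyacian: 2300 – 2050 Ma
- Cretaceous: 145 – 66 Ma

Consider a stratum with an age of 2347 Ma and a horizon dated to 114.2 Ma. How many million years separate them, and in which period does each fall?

Elapsed time: 2347 − 114.2 = 2232.8 Myr.
2347 Ma lies within 2500–2300 Ma: Siderian.
114.2 Ma lies within 145–66 Ma: Cretaceous.

2232.8 million years apart; the first in the Siderian, the second in the Cretaceous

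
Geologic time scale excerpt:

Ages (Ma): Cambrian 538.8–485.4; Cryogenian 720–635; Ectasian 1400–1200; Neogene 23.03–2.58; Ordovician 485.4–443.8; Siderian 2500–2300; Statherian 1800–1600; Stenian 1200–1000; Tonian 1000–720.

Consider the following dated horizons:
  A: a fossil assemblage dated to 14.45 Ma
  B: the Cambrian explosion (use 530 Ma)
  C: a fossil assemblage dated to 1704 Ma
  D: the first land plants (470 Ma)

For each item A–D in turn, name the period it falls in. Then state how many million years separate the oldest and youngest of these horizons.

A: 14.45 Ma lies in 23.03–2.58 Ma, so Neogene.
B: 530 Ma lies in 538.8–485.4 Ma, so Cambrian.
C: 1704 Ma lies in 1800–1600 Ma, so Statherian.
D: 470 Ma lies in 485.4–443.8 Ma, so Ordovician.
Oldest = 1704 Ma, youngest = 14.45 Ma → span 1689.55 Myr.

A — Neogene; B — Cambrian; C — Statherian; D — Ordovician; span 1689.55 million years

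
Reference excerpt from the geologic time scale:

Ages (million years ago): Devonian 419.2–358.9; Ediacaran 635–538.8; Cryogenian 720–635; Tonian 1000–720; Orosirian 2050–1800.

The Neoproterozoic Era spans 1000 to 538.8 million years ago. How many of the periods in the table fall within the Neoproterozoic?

3

Periods inside 1000–538.8 Ma: Tonian, Cryogenian, Ediacaran — 3 in total.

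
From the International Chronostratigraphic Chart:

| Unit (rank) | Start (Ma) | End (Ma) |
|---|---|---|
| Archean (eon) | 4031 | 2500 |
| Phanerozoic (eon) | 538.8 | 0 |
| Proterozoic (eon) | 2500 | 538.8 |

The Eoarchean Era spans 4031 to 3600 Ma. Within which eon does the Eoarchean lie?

Archean

The Eoarchean (4031–3600 Ma) lies entirely within 4031–2500 Ma, the Archean Eon.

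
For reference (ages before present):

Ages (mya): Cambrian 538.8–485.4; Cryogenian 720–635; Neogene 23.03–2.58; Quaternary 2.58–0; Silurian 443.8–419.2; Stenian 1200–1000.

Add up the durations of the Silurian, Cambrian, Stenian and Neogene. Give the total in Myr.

Duration is start − end for each: (443.8 − 419.2) + (538.8 − 485.4) + (1200 − 1000) + (23.03 − 2.58).
That is 24.6 + 53.4 + 200 + 20.45, which totals 298.45 million years.

298.45 million years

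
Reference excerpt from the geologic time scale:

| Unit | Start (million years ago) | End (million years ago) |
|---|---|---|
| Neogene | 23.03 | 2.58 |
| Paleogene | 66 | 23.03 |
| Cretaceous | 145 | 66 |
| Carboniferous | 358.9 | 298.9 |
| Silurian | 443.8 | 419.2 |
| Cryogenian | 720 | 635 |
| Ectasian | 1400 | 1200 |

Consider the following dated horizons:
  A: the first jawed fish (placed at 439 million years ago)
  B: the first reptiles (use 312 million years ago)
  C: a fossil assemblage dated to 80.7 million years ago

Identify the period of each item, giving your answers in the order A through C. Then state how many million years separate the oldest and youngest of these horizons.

A: 439 Ma lies in 443.8–419.2 Ma, so Silurian.
B: 312 Ma lies in 358.9–298.9 Ma, so Carboniferous.
C: 80.7 Ma lies in 145–66 Ma, so Cretaceous.
Oldest = 439 Ma, youngest = 80.7 Ma → span 358.3 Myr.

A — Silurian; B — Carboniferous; C — Cretaceous; span 358.3 million years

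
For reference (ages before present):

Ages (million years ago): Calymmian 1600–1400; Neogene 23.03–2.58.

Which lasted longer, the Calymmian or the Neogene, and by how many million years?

Calymmian: 1600 − 1400 = 200 Myr.
Neogene: 23.03 − 2.58 = 20.45 Myr.
Difference: 200 − 20.45 = 179.55 Myr, so the Calymmian was longer.

Calymmian, by 179.55 million years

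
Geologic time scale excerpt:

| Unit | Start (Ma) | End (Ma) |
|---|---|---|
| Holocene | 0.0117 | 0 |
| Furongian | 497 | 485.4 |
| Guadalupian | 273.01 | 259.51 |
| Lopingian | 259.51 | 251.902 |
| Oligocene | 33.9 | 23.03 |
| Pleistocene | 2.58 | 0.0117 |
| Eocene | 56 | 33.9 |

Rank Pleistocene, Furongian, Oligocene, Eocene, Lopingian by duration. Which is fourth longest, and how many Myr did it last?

Durations: Pleistocene 2.5683; Furongian 11.6; Oligocene 10.87; Eocene 22.1; Lopingian 7.608 Myr.
Sorted longest-first: Eocene (22.1), Furongian (11.6), Oligocene (10.87), Lopingian (7.608), Pleistocene (2.5683).
The fourth longest is Lopingian at 7.608 Myr.

Lopingian, 7.608 million years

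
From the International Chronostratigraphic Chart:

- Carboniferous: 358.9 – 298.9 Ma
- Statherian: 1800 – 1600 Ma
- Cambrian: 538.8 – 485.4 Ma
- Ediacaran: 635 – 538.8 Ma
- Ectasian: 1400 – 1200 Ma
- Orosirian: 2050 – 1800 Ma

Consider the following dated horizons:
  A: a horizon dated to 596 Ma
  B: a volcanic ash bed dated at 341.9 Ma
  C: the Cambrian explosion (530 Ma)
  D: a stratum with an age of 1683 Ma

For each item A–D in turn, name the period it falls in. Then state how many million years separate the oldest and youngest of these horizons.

A: 596 Ma lies in 635–538.8 Ma, so Ediacaran.
B: 341.9 Ma lies in 358.9–298.9 Ma, so Carboniferous.
C: 530 Ma lies in 538.8–485.4 Ma, so Cambrian.
D: 1683 Ma lies in 1800–1600 Ma, so Statherian.
Oldest = 1683 Ma, youngest = 341.9 Ma → span 1341.1 Myr.

A — Ediacaran; B — Carboniferous; C — Cambrian; D — Statherian; span 1341.1 million years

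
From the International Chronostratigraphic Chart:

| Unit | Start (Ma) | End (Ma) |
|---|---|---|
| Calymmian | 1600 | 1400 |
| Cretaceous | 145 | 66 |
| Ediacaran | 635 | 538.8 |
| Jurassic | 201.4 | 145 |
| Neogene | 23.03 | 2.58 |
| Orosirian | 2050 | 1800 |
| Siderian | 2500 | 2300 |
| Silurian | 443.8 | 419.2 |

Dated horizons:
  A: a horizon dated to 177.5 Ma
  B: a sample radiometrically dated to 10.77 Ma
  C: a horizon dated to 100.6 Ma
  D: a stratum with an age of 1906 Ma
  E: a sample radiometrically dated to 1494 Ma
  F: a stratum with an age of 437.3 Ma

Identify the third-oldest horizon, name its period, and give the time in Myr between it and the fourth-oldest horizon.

F, in the Silurian; 259.8 million years to A

Larger Ma means older, so oldest first: D 1906 > E 1494 > F 437.3 > A 177.5 > C 100.6 > B 10.77.
Counting 3 along gives F (437.3 Ma); the excerpt puts that inside the Silurian, 443.8–419.2 Ma.
Next in line is A (177.5 Ma), and 437.3 − 177.5 = 259.8 Myr.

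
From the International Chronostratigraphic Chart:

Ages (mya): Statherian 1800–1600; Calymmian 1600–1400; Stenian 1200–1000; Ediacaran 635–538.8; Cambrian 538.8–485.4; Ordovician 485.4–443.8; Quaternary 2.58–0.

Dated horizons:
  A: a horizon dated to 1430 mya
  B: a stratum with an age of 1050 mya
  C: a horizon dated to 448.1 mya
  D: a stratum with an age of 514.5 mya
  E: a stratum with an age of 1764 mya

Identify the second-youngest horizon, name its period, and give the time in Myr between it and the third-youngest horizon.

Smaller Ma means younger, so youngest first: C 448.1 < D 514.5 < B 1050 < A 1430 < E 1764.
Counting 2 along gives D (514.5 Ma); the excerpt puts that inside the Cambrian, 538.8–485.4 Ma.
Next in line is B (1050 Ma), and 1050 − 514.5 = 535.5 Myr.

D, in the Cambrian; 535.5 million years to B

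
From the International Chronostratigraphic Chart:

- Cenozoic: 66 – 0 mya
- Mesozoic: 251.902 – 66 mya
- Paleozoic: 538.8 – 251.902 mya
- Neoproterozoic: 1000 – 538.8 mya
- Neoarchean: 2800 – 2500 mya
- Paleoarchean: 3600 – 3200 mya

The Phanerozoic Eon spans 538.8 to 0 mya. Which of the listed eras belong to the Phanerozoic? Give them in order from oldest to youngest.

Eras with both bounds inside 538.8–0 Ma: Paleozoic (538.8–251.902), Mesozoic (251.902–66), Cenozoic (66–0).

Paleozoic, Mesozoic, Cenozoic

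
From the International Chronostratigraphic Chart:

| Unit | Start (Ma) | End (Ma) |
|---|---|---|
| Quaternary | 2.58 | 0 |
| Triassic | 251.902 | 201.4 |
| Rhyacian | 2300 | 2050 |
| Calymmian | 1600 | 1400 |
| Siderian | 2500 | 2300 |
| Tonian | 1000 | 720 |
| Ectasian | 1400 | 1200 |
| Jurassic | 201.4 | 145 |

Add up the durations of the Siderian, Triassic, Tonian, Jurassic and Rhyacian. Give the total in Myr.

836.902 million years

Each duration: Siderian = 200; Triassic = 50.502; Tonian = 280; Jurassic = 56.4; Rhyacian = 250.
Sum: 200 + 50.502 + 280 + 56.4 + 250 = 836.902 Myr.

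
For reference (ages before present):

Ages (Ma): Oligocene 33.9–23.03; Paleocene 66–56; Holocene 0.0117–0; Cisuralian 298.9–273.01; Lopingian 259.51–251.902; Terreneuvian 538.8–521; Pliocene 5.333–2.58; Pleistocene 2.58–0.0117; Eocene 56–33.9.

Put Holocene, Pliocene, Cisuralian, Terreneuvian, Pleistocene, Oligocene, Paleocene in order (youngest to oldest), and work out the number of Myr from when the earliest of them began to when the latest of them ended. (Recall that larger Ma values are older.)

Start ages (Ma): Terreneuvian 538.8, Cisuralian 298.9, Paleocene 66, Oligocene 33.9, Pliocene 5.333, Pleistocene 2.58, Holocene 0.0117.
Ordered youngest to oldest: Holocene, Pleistocene, Pliocene, Oligocene, Paleocene, Cisuralian, Terreneuvian.
Span = 538.8 − 0 = 538.8 Myr.

Holocene, Pleistocene, Pliocene, Oligocene, Paleocene, Cisuralian, Terreneuvian; total span 538.8 Myr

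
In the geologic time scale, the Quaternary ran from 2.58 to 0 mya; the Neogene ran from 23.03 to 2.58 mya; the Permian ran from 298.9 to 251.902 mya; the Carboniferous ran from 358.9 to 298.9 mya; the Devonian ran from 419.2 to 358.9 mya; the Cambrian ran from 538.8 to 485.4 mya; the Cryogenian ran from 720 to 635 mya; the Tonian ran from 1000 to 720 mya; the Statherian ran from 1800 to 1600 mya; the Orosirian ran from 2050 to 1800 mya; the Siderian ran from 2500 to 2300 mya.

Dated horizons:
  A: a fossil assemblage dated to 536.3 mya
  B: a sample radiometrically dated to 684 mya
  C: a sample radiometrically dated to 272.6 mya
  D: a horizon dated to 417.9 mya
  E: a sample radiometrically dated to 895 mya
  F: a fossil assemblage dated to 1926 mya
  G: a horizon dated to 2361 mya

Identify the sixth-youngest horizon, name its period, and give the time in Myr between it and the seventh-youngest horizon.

Sorted youngest-first by Ma: C (272.6), D (417.9), A (536.3), B (684), E (895), F (1926), G (2361).
The sixth youngest is F at 1926 Ma, which lies in 2050–1800 Ma: the Orosirian.
The seventh youngest is G at 2361 Ma; separation = |1926 − 2361| = 435 Myr.

F, in the Orosirian; 435 million years to G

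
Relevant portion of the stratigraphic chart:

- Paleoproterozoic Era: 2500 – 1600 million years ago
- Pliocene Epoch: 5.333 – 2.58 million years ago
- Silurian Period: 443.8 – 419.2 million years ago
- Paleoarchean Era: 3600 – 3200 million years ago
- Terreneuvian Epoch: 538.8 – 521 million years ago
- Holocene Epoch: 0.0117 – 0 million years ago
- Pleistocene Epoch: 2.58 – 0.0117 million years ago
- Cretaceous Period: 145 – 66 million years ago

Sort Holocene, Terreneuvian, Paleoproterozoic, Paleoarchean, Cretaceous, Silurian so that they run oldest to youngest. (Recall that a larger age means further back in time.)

Read off each span (Ma): Holocene 0.0117–0; Terreneuvian 538.8–521; Paleoproterozoic 2500–1600; Paleoarchean 3600–3200; Cretaceous 145–66; Silurian 443.8–419.2.
Larger Ma is older, so oldest→youngest is Paleoarchean, Paleoproterozoic, Terreneuvian, Silurian, Cretaceous, Holocene.

Paleoarchean, Paleoproterozoic, Terreneuvian, Silurian, Cretaceous, Holocene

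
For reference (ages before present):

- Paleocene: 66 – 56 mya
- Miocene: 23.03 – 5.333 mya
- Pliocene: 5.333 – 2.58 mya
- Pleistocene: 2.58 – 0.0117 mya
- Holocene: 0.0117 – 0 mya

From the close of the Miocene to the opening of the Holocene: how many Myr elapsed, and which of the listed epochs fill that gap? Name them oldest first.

End of Miocene = 5.333 Ma; start of Holocene = 0.0117 Ma.
Gap = 5.333 − 0.0117 = 5.3213 Myr.
Epochs wholly inside 5.333–0.0117 Ma: Pliocene (5.333–2.58), Pleistocene (2.58–0.0117).

5.3213 million years; Pliocene, Pleistocene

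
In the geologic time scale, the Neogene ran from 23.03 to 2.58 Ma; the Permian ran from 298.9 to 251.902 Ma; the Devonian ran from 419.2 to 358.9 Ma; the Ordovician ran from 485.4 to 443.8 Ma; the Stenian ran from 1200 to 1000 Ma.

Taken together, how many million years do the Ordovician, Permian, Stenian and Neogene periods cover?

Duration is start − end for each: (485.4 − 443.8) + (298.9 − 251.902) + (1200 − 1000) + (23.03 − 2.58).
That is 41.6 + 46.998 + 200 + 20.45, which totals 309.048 million years.

309.048 million years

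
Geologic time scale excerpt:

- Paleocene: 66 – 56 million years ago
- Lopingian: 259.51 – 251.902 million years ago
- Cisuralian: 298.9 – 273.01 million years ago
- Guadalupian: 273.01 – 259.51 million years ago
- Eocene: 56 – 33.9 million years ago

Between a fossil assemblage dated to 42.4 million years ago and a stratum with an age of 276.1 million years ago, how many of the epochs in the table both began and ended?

276.1 Ma sits inside the Cisuralian (298.9–273.01) and 42.4 Ma inside the Eocene (56–33.9); neither of those is wholly between the two dates.
The listed epochs lying completely between them are Guadalupian, Lopingian, Paleocene — 3 in all.

3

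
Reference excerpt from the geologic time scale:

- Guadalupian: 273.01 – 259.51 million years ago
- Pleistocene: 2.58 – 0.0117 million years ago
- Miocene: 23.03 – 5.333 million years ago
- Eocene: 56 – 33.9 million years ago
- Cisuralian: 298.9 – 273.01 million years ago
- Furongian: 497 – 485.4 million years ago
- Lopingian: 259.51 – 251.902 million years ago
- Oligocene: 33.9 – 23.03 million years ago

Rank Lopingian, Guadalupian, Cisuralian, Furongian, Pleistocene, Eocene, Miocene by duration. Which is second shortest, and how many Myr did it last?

Lopingian, 7.608 million years

Durations: Lopingian 7.608; Guadalupian 13.5; Cisuralian 25.89; Furongian 11.6; Pleistocene 2.5683; Eocene 22.1; Miocene 17.697 Myr.
Sorted shortest-first: Pleistocene (2.5683), Lopingian (7.608), Furongian (11.6), Guadalupian (13.5), Miocene (17.697), Eocene (22.1), Cisuralian (25.89).
The second shortest is Lopingian at 7.608 Myr.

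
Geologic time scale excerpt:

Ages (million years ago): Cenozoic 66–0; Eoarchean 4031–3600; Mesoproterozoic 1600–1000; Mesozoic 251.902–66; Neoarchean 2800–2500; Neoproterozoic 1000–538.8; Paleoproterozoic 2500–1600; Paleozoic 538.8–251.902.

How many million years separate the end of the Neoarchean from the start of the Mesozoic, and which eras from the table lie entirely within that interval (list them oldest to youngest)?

2248.098 million years; Paleoproterozoic, Mesoproterozoic, Neoproterozoic, Paleozoic

End of Neoarchean = 2500 Ma; start of Mesozoic = 251.902 Ma.
Gap = 2500 − 251.902 = 2248.098 Myr.
Eras wholly inside 2500–251.902 Ma: Paleoproterozoic (2500–1600), Mesoproterozoic (1600–1000), Neoproterozoic (1000–538.8), Paleozoic (538.8–251.902).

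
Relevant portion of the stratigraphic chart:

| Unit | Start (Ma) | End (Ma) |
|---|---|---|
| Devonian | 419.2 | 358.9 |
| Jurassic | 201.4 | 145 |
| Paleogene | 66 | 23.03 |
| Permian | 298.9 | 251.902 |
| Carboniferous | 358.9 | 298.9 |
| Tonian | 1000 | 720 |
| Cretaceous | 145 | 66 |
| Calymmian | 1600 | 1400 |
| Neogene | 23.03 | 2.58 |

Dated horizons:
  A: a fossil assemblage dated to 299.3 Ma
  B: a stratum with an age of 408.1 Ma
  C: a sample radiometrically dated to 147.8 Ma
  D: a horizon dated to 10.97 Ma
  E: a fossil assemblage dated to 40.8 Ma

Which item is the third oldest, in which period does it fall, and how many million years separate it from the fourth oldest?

C, in the Jurassic; 107 million years to E

Larger Ma means older, so oldest first: B 408.1 > A 299.3 > C 147.8 > E 40.8 > D 10.97.
Counting 3 along gives C (147.8 Ma); the excerpt puts that inside the Jurassic, 201.4–145 Ma.
Next in line is E (40.8 Ma), and 147.8 − 40.8 = 107 Myr.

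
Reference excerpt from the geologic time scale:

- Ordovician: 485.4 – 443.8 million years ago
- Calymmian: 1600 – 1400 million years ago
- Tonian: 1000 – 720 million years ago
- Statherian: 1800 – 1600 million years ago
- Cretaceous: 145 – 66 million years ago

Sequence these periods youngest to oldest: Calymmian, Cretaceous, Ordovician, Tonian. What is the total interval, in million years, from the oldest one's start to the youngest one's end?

Cretaceous → Ordovician → Tonian → Calymmian; total span 1534 Myr

Start ages (Ma): Calymmian 1600, Tonian 1000, Ordovician 485.4, Cretaceous 145.
Ordered youngest to oldest: Cretaceous, Ordovician, Tonian, Calymmian.
Span = 1600 − 66 = 1534 Myr.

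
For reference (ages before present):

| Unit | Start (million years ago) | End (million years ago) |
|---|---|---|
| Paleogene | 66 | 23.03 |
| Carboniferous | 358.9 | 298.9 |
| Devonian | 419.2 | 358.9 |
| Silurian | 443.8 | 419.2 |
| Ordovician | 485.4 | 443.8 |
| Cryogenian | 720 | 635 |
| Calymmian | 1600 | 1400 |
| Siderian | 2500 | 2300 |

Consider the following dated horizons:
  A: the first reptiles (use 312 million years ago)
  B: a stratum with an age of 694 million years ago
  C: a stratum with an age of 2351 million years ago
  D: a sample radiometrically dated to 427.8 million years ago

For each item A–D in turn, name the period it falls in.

Match each age against the start–end ranges in the excerpt: A = 312 Ma → Carboniferous (358.9–298.9); B = 694 Ma → Cryogenian (720–635); C = 2351 Ma → Siderian (2500–2300); D = 427.8 Ma → Silurian (443.8–419.2).

A — Carboniferous; B — Cryogenian; C — Siderian; D — Silurian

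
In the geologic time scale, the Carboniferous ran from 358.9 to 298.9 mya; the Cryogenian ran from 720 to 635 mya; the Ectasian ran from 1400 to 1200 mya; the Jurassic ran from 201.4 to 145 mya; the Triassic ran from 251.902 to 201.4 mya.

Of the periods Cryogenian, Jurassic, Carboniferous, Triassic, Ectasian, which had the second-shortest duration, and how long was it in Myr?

Jurassic, 56.4 million years

Durations: Cryogenian 85; Jurassic 56.4; Carboniferous 60; Triassic 50.502; Ectasian 200 Myr.
Sorted shortest-first: Triassic (50.502), Jurassic (56.4), Carboniferous (60), Cryogenian (85), Ectasian (200).
The second shortest is Jurassic at 56.4 Myr.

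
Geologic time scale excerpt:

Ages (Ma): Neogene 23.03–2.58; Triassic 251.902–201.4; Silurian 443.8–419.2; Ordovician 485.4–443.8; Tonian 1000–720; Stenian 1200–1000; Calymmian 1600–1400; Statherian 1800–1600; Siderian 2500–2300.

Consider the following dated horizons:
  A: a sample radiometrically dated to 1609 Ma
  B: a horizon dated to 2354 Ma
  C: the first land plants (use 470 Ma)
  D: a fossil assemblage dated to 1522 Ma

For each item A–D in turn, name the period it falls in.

Match each age against the start–end ranges in the excerpt: A = 1609 Ma → Statherian (1800–1600); B = 2354 Ma → Siderian (2500–2300); C = 470 Ma → Ordovician (485.4–443.8); D = 1522 Ma → Calymmian (1600–1400).

A — Statherian; B — Siderian; C — Ordovician; D — Calymmian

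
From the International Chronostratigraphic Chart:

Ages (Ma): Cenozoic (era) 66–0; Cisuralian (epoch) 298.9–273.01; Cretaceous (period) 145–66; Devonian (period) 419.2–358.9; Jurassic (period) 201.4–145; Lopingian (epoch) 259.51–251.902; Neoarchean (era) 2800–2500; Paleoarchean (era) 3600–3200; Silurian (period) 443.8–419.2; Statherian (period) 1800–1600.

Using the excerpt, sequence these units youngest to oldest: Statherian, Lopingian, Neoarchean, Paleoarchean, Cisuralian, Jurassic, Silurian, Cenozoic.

Cenozoic, Jurassic, Lopingian, Cisuralian, Silurian, Statherian, Neoarchean, Paleoarchean

Read off each span (Ma): Statherian 1800–1600; Lopingian 259.51–251.902; Neoarchean 2800–2500; Paleoarchean 3600–3200; Cisuralian 298.9–273.01; Jurassic 201.4–145; Silurian 443.8–419.2; Cenozoic 66–0.
Larger Ma is older, so oldest→youngest is Paleoarchean, Neoarchean, Statherian, Silurian, Cisuralian, Lopingian, Jurassic, Cenozoic; reverse it for youngest→oldest.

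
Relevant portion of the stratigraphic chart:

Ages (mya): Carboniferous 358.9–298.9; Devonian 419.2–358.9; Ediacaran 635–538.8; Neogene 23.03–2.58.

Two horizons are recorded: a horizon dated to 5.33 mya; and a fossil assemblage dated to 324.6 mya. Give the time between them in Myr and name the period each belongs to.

Elapsed time: 324.6 − 5.33 = 319.27 Myr.
5.33 Ma lies within 23.03–2.58 Ma: Neogene.
324.6 Ma lies within 358.9–298.9 Ma: Carboniferous.

319.27 million years apart; the first in the Neogene, the second in the Carboniferous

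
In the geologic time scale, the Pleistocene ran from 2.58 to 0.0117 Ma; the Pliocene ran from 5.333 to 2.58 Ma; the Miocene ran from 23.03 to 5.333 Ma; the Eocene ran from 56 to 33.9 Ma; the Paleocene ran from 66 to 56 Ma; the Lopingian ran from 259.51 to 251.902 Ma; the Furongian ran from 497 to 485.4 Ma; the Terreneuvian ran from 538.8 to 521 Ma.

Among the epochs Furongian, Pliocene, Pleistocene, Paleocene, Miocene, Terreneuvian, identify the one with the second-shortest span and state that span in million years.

Pliocene, 2.753 million years

Start − end for each: Furongian 497 − 485.4 = 11.6; Pliocene 5.333 − 2.58 = 2.753; Pleistocene 2.58 − 0.0117 = 2.5683; Paleocene 66 − 56 = 10; Miocene 23.03 − 5.333 = 17.697; Terreneuvian 538.8 − 521 = 17.8.
Ranking these from shortest: Pleistocene < Pliocene < Paleocene < Furongian < Miocene < Terreneuvian.
Position 2 in that ranking is Pliocene, which lasted 2.753 Myr.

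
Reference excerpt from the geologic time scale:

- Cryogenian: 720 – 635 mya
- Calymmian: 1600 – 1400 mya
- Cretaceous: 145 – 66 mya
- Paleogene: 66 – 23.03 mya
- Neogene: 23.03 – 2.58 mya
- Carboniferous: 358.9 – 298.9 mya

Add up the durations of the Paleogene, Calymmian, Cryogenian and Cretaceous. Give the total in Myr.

406.97 million years

Duration is start − end for each: (66 − 23.03) + (1600 − 1400) + (720 − 635) + (145 − 66).
That is 42.97 + 200 + 85 + 79, which totals 406.97 million years.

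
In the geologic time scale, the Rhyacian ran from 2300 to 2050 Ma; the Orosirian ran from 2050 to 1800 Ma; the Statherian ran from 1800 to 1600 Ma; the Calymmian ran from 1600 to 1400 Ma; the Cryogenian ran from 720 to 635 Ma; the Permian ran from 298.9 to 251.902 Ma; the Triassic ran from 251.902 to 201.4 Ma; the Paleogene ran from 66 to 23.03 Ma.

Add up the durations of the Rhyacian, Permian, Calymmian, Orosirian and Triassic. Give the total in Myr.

Duration is start − end for each: (2300 − 2050) + (298.9 − 251.902) + (1600 − 1400) + (2050 − 1800) + (251.902 − 201.4).
That is 250 + 46.998 + 200 + 250 + 50.502, which totals 797.5 million years.

797.5 million years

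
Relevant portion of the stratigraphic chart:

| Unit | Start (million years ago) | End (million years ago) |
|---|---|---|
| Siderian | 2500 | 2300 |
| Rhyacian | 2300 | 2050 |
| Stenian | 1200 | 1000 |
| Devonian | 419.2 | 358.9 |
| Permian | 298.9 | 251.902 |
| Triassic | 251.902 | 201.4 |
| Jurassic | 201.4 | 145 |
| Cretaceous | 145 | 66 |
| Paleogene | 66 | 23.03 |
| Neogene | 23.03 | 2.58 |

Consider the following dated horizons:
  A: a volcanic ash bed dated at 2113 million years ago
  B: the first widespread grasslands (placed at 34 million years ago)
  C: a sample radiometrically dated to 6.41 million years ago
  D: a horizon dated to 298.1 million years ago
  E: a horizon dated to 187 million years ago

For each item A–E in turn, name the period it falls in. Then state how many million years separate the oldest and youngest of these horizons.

A — Rhyacian; B — Paleogene; C — Neogene; D — Permian; E — Jurassic; span 2106.59 million years

A: 2113 Ma lies in 2300–2050 Ma, so Rhyacian.
B: 34 Ma lies in 66–23.03 Ma, so Paleogene.
C: 6.41 Ma lies in 23.03–2.58 Ma, so Neogene.
D: 298.1 Ma lies in 298.9–251.902 Ma, so Permian.
E: 187 Ma lies in 201.4–145 Ma, so Jurassic.
Oldest = 2113 Ma, youngest = 6.41 Ma → span 2106.59 Myr.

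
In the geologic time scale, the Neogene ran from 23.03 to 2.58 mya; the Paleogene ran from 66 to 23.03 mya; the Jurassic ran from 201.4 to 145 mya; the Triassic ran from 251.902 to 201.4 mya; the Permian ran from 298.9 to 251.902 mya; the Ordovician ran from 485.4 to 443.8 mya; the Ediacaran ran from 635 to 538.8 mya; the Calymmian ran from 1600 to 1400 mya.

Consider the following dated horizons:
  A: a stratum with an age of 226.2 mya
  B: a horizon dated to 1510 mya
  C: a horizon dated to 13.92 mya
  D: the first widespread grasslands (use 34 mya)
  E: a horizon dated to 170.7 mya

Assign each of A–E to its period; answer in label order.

A: 226.2 Ma lies in 251.902–201.4 Ma, so Triassic.
B: 1510 Ma lies in 1600–1400 Ma, so Calymmian.
C: 13.92 Ma lies in 23.03–2.58 Ma, so Neogene.
D: 34 Ma lies in 66–23.03 Ma, so Paleogene.
E: 170.7 Ma lies in 201.4–145 Ma, so Jurassic.

A — Triassic; B — Calymmian; C — Neogene; D — Paleogene; E — Jurassic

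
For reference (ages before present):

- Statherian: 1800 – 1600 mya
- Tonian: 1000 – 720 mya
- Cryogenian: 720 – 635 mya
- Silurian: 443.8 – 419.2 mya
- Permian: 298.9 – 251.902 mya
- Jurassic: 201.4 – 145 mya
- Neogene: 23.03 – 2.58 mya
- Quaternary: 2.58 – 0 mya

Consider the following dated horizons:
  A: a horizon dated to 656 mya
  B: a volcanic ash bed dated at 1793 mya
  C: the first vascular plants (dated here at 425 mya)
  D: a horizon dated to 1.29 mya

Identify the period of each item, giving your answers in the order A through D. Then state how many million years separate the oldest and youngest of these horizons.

A: 656 Ma lies in 720–635 Ma, so Cryogenian.
B: 1793 Ma lies in 1800–1600 Ma, so Statherian.
C: 425 Ma lies in 443.8–419.2 Ma, so Silurian.
D: 1.29 Ma lies in 2.58–0 Ma, so Quaternary.
Oldest = 1793 Ma, youngest = 1.29 Ma → span 1791.71 Myr.

A — Cryogenian; B — Statherian; C — Silurian; D — Quaternary; span 1791.71 million years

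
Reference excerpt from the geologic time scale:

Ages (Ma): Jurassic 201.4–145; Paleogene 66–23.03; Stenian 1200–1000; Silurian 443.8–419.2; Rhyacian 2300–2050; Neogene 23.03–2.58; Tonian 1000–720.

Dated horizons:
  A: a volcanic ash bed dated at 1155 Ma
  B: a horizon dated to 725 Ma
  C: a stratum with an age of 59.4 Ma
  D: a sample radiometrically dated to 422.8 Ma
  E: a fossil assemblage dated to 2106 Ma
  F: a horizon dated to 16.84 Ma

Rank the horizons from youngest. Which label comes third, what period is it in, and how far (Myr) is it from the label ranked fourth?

D, in the Silurian; 302.2 million years to B

Sorted youngest-first by Ma: F (16.84), C (59.4), D (422.8), B (725), A (1155), E (2106).
The third youngest is D at 422.8 Ma, which lies in 443.8–419.2 Ma: the Silurian.
The fourth youngest is B at 725 Ma; separation = |422.8 − 725| = 302.2 Myr.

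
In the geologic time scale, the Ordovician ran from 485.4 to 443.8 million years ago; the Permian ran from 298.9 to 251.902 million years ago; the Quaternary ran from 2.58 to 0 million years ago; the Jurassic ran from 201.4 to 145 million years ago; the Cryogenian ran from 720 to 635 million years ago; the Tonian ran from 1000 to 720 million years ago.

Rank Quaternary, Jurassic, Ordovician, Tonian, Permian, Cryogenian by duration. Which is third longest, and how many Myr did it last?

Start − end for each: Quaternary 2.58 − 0 = 2.58; Jurassic 201.4 − 145 = 56.4; Ordovician 485.4 − 443.8 = 41.6; Tonian 1000 − 720 = 280; Permian 298.9 − 251.902 = 46.998; Cryogenian 720 − 635 = 85.
Ranking these from longest: Tonian > Cryogenian > Jurassic > Permian > Ordovician > Quaternary.
Position 3 in that ranking is Jurassic, which lasted 56.4 Myr.

Jurassic, 56.4 million years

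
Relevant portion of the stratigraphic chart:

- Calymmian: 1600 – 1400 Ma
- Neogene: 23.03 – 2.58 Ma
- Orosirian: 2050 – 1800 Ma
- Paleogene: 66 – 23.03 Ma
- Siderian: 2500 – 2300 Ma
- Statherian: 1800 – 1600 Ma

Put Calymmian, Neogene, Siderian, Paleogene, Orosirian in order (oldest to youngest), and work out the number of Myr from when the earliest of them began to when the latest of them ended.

From the excerpt: Calymmian 1600–1400; Neogene 23.03–2.58; Siderian 2500–2300; Paleogene 66–23.03; Orosirian 2050–1800 (Ma).
Larger Ma is earlier, so the oldest is Siderian and the youngest is Neogene; oldest to youngest: Siderian, Orosirian, Calymmian, Paleogene, Neogene.
Oldest start 2500 minus youngest end 2.58 gives 2497.42 Myr overall.

Siderian, Orosirian, Calymmian, Paleogene, Neogene; total span 2497.42 Myr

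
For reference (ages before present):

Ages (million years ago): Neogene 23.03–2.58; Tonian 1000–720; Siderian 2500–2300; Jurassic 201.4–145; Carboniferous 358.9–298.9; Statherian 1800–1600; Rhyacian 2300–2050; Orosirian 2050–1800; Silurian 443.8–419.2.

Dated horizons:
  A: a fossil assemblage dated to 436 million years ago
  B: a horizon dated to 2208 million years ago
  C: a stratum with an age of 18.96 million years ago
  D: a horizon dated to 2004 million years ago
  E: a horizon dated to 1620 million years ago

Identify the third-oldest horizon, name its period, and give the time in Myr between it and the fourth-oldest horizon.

E, in the Statherian; 1184 million years to A

Larger Ma means older, so oldest first: B 2208 > D 2004 > E 1620 > A 436 > C 18.96.
Counting 3 along gives E (1620 Ma); the excerpt puts that inside the Statherian, 1800–1600 Ma.
Next in line is A (436 Ma), and 1620 − 436 = 1184 Myr.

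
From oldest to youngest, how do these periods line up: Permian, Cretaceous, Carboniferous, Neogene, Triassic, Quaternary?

Era membership (oldest first within each) — Paleozoic: Carboniferous, Permian; Mesozoic: Triassic, Cretaceous; Cenozoic: Neogene, Quaternary. Paleozoic precedes Mesozoic, which precedes Cenozoic. Concatenating the groups in that era order gives oldest to youngest directly.

Carboniferous → Permian → Triassic → Cretaceous → Neogene → Quaternary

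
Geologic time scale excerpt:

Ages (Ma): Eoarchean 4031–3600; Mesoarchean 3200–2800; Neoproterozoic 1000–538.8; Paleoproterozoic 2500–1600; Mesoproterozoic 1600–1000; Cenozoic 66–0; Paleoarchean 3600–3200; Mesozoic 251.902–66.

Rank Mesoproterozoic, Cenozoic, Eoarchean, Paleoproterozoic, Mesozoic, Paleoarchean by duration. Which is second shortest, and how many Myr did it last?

Mesozoic, 185.902 million years

Start − end for each: Mesoproterozoic 1600 − 1000 = 600; Cenozoic 66 − 0 = 66; Eoarchean 4031 − 3600 = 431; Paleoproterozoic 2500 − 1600 = 900; Mesozoic 251.902 − 66 = 185.902; Paleoarchean 3600 − 3200 = 400.
Ranking these from shortest: Cenozoic < Mesozoic < Paleoarchean < Eoarchean < Mesoproterozoic < Paleoproterozoic.
Position 2 in that ranking is Mesozoic, which lasted 185.902 Myr.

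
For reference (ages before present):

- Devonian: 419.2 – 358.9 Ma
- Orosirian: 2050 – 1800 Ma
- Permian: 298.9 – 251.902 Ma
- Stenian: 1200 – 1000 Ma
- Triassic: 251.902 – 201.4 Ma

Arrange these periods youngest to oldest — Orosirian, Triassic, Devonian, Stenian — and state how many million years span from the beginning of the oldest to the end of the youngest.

Start ages (Ma): Orosirian 2050, Stenian 1200, Devonian 419.2, Triassic 251.902.
Ordered youngest to oldest: Triassic, Devonian, Stenian, Orosirian.
Span = 2050 − 201.4 = 1848.6 Myr.

Triassic → Devonian → Stenian → Orosirian; total span 1848.6 Myr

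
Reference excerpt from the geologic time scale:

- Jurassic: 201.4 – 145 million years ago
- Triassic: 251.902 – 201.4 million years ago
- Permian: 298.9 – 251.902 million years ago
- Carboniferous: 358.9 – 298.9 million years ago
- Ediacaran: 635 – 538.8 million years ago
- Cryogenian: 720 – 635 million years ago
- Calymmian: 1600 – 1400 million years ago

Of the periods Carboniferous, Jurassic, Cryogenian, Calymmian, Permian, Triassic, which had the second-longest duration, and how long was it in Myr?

Durations: Carboniferous 60; Jurassic 56.4; Cryogenian 85; Calymmian 200; Permian 46.998; Triassic 50.502 Myr.
Sorted longest-first: Calymmian (200), Cryogenian (85), Carboniferous (60), Jurassic (56.4), Triassic (50.502), Permian (46.998).
The second longest is Cryogenian at 85 Myr.

Cryogenian, 85 million years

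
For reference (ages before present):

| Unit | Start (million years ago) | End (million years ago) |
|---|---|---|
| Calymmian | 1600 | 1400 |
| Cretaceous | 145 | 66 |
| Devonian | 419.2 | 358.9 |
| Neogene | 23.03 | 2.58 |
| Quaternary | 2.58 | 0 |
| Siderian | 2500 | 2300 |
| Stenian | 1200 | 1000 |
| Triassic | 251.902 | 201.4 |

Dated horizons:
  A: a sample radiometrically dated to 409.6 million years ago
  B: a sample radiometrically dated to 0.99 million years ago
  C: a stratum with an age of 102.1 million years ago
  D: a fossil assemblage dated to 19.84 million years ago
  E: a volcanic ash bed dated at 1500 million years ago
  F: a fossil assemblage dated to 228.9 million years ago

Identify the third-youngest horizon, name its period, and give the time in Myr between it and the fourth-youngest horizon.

C, in the Cretaceous; 126.8 million years to F

Sorted youngest-first by Ma: B (0.99), D (19.84), C (102.1), F (228.9), A (409.6), E (1500).
The third youngest is C at 102.1 Ma, which lies in 145–66 Ma: the Cretaceous.
The fourth youngest is F at 228.9 Ma; separation = |102.1 − 228.9| = 126.8 Myr.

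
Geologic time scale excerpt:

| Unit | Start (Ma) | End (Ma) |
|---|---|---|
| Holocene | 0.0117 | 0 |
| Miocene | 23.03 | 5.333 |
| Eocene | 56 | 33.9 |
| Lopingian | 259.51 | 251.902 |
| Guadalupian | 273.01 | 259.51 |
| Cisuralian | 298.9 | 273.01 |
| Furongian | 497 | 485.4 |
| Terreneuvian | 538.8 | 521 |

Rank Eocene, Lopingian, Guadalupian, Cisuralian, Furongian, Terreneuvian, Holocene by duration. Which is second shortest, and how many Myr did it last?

Lopingian, 7.608 million years

Durations: Eocene 22.1; Lopingian 7.608; Guadalupian 13.5; Cisuralian 25.89; Furongian 11.6; Terreneuvian 17.8; Holocene 0.0117 Myr.
Sorted shortest-first: Holocene (0.0117), Lopingian (7.608), Furongian (11.6), Guadalupian (13.5), Terreneuvian (17.8), Eocene (22.1), Cisuralian (25.89).
The second shortest is Lopingian at 7.608 Myr.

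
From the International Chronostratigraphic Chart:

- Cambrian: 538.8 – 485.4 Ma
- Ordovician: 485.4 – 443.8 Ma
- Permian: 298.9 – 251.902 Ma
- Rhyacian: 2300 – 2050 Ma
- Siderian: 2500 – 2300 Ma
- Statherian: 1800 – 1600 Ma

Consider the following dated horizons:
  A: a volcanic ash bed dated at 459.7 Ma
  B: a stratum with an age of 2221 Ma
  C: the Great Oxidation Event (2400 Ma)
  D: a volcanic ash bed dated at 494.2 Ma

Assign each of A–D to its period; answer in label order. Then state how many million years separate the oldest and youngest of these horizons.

A — Ordovician; B — Rhyacian; C — Siderian; D — Cambrian; span 1940.3 million years

Match each age against the start–end ranges in the excerpt: A = 459.7 Ma → Ordovician (485.4–443.8); B = 2221 Ma → Rhyacian (2300–2050); C = 2400 Ma → Siderian (2500–2300); D = 494.2 Ma → Cambrian (538.8–485.4).
The largest age is 2400 Ma and the smallest is 459.7 Ma; their difference is 1940.3 Myr.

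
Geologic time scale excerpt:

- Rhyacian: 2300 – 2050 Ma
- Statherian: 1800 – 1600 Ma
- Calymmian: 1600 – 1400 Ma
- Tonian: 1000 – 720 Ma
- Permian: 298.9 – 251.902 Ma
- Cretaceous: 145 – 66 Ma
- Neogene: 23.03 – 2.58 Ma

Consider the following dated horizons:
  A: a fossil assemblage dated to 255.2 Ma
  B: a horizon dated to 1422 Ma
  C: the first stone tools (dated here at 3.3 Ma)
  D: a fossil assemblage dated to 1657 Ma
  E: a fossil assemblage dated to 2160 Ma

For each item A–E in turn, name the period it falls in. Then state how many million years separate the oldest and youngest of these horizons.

A: 255.2 Ma lies in 298.9–251.902 Ma, so Permian.
B: 1422 Ma lies in 1600–1400 Ma, so Calymmian.
C: 3.3 Ma lies in 23.03–2.58 Ma, so Neogene.
D: 1657 Ma lies in 1800–1600 Ma, so Statherian.
E: 2160 Ma lies in 2300–2050 Ma, so Rhyacian.
Oldest = 2160 Ma, youngest = 3.3 Ma → span 2156.7 Myr.

A — Permian; B — Calymmian; C — Neogene; D — Statherian; E — Rhyacian; span 2156.7 million years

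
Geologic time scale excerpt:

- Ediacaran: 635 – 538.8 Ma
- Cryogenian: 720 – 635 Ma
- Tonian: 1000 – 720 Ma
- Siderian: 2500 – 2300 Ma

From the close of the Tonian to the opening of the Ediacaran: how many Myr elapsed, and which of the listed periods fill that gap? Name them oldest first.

85 million years; Cryogenian

The Tonian closes at 720 Ma and the Ediacaran opens at 635 Ma, so the interval is 720 − 635 = 85 Myr.
A period fits inside if it starts at or after 720 Ma and ends at or before 635 Ma; oldest first that gives Cryogenian.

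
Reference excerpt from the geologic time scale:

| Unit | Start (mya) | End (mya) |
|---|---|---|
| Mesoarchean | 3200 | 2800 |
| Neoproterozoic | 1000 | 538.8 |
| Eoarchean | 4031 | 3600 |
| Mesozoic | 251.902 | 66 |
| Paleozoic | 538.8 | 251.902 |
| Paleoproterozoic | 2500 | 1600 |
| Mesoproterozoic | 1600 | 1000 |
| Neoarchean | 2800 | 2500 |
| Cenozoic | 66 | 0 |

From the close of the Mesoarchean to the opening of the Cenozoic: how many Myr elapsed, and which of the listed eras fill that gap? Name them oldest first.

End of Mesoarchean = 2800 Ma; start of Cenozoic = 66 Ma.
Gap = 2800 − 66 = 2734 Myr.
Eras wholly inside 2800–66 Ma: Neoarchean (2800–2500), Paleoproterozoic (2500–1600), Mesoproterozoic (1600–1000), Neoproterozoic (1000–538.8), Paleozoic (538.8–251.902), Mesozoic (251.902–66).

2734 million years; Neoarchean, Paleoproterozoic, Mesoproterozoic, Neoproterozoic, Paleozoic, Mesozoic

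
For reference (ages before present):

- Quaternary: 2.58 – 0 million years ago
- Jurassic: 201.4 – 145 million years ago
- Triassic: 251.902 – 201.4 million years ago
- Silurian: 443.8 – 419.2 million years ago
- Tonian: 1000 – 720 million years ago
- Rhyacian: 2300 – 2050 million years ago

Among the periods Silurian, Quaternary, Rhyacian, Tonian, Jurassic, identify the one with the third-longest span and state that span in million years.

Jurassic, 56.4 million years

Durations: Silurian 24.6; Quaternary 2.58; Rhyacian 250; Tonian 280; Jurassic 56.4 Myr.
Sorted longest-first: Tonian (280), Rhyacian (250), Jurassic (56.4), Silurian (24.6), Quaternary (2.58).
The third longest is Jurassic at 56.4 Myr.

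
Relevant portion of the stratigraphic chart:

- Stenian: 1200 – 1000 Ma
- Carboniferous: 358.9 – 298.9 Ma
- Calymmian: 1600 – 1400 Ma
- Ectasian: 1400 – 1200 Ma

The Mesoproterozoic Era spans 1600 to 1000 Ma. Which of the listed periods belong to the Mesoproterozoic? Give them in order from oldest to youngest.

Calymmian, Ectasian, Stenian

Periods with both bounds inside 1600–1000 Ma: Calymmian (1600–1400), Ectasian (1400–1200), Stenian (1200–1000).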